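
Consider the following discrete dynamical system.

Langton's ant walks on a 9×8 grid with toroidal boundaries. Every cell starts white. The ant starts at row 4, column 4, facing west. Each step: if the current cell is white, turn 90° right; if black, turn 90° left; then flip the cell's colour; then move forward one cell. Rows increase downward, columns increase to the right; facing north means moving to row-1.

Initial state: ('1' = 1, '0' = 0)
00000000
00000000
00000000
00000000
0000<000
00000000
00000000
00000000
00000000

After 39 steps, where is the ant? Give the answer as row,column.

4,7

gen 0: 00000000
00000000
00000000
00000000
0000<000
00000000
00000000
00000000
00000000
gen 1: 00000000
00000000
00000000
0000^000
00001000
00000000
00000000
00000000
00000000
gen 2: 00000000
00000000
00000000
00001>00
00001000
00000000
00000000
00000000
00000000
gen 3: 00000000
00000000
00000000
00001100
00001v00
00000000
00000000
00000000
00000000
gen 4: 00000000
00000000
00000000
00001100
0000<100
00000000
00000000
00000000
00000000
gen 5: 00000000
00000000
00000000
00001100
00000100
0000v000
00000000
00000000
00000000
gen 6: 00000000
00000000
00000000
00001100
00000100
000<1000
00000000
00000000
00000000
gen 7: 00000000
00000000
00000000
00001100
000^0100
00011000
00000000
00000000
00000000
gen 8: 00000000
00000000
00000000
00001100
0001>100
00011000
00000000
00000000
00000000
gen 9: 00000000
00000000
00000000
00001100
00011100
0001v000
00000000
00000000
00000000
gen 10: 00000000
00000000
00000000
00001100
00011100
00010>00
00000000
00000000
00000000
gen 11: 00000000
00000000
00000000
00001100
00011100
00010100
00000v00
00000000
00000000
gen 12: 00000000
00000000
00000000
00001100
00011100
00010100
0000<100
00000000
00000000
gen 13: 00000000
00000000
00000000
00001100
00011100
0001^100
00001100
00000000
00000000
gen 14: 00000000
00000000
00000000
00001100
00011100
00011>00
00001100
00000000
00000000
gen 15: 00000000
00000000
00000000
00001100
00011^00
00011000
00001100
00000000
00000000
gen 16: 00000000
00000000
00000000
00001100
0001<000
00011000
00001100
00000000
00000000
gen 17: 00000000
00000000
00000000
00001100
00010000
0001v000
00001100
00000000
00000000
gen 18: 00000000
00000000
00000000
00001100
00010000
00010>00
00001100
00000000
00000000
gen 19: 00000000
00000000
00000000
00001100
00010000
00010100
00001v00
00000000
00000000
gen 20: 00000000
00000000
00000000
00001100
00010000
00010100
000010>0
00000000
00000000
gen 21: 00000000
00000000
00000000
00001100
00010000
00010100
00001010
000000v0
00000000
gen 22: 00000000
00000000
00000000
00001100
00010000
00010100
00001010
00000<10
00000000
gen 23: 00000000
00000000
00000000
00001100
00010000
00010100
00001^10
00000110
00000000
gen 24: 00000000
00000000
00000000
00001100
00010000
00010100
000011>0
00000110
00000000
gen 25: 00000000
00000000
00000000
00001100
00010000
000101^0
00001100
00000110
00000000
gen 26: 00000000
00000000
00000000
00001100
00010000
0001011>
00001100
00000110
00000000
gen 27: 00000000
00000000
00000000
00001100
00010000
00010111
0000110v
00000110
00000000
gen 28: 00000000
00000000
00000000
00001100
00010000
00010111
000011<1
00000110
00000000
gen 29: 00000000
00000000
00000000
00001100
00010000
000101^1
00001111
00000110
00000000
gen 30: 00000000
00000000
00000000
00001100
00010000
00010<01
00001111
00000110
00000000
gen 31: 00000000
00000000
00000000
00001100
00010000
00010001
00001v11
00000110
00000000
gen 32: 00000000
00000000
00000000
00001100
00010000
00010001
000010>1
00000110
00000000
gen 33: 00000000
00000000
00000000
00001100
00010000
000100^1
00001001
00000110
00000000
gen 34: 00000000
00000000
00000000
00001100
00010000
0001001>
00001001
00000110
00000000
gen 35: 00000000
00000000
00000000
00001100
0001000^
00010010
00001001
00000110
00000000
gen 36: 00000000
00000000
00000000
00001100
>0010001
00010010
00001001
00000110
00000000
gen 37: 00000000
00000000
00000000
00001100
10010001
v0010010
00001001
00000110
00000000
gen 38: 00000000
00000000
00000000
00001100
10010001
1001001<
00001001
00000110
00000000
gen 39: 00000000
00000000
00000000
00001100
1001000^
10010011
00001001
00000110
00000000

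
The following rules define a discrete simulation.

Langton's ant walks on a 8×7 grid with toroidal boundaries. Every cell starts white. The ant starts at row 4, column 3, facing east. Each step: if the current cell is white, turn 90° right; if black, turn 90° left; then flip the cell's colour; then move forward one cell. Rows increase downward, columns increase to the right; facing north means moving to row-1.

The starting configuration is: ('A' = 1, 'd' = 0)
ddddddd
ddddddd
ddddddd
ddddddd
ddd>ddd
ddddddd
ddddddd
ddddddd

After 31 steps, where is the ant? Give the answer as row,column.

2,2

gen 0: ddddddd
ddddddd
ddddddd
ddddddd
ddd>ddd
ddddddd
ddddddd
ddddddd
gen 1: ddddddd
ddddddd
ddddddd
ddddddd
dddAddd
dddvddd
ddddddd
ddddddd
gen 2: ddddddd
ddddddd
ddddddd
ddddddd
dddAddd
dd<Addd
ddddddd
ddddddd
gen 3: ddddddd
ddddddd
ddddddd
ddddddd
dd^Addd
ddAAddd
ddddddd
ddddddd
gen 4: ddddddd
ddddddd
ddddddd
ddddddd
ddA>ddd
ddAAddd
ddddddd
ddddddd
gen 5: ddddddd
ddddddd
ddddddd
ddd^ddd
ddAdddd
ddAAddd
ddddddd
ddddddd
gen 6: ddddddd
ddddddd
ddddddd
dddA>dd
ddAdddd
ddAAddd
ddddddd
ddddddd
gen 7: ddddddd
ddddddd
ddddddd
dddAAdd
ddAdvdd
ddAAddd
ddddddd
ddddddd
gen 8: ddddddd
ddddddd
ddddddd
dddAAdd
ddA<Add
ddAAddd
ddddddd
ddddddd
gen 9: ddddddd
ddddddd
ddddddd
ddd^Add
ddAAAdd
ddAAddd
ddddddd
ddddddd
gen 10: ddddddd
ddddddd
ddddddd
dd<dAdd
ddAAAdd
ddAAddd
ddddddd
ddddddd
gen 11: ddddddd
ddddddd
dd^dddd
ddAdAdd
ddAAAdd
ddAAddd
ddddddd
ddddddd
gen 12: ddddddd
ddddddd
ddA>ddd
ddAdAdd
ddAAAdd
ddAAddd
ddddddd
ddddddd
gen 13: ddddddd
ddddddd
ddAAddd
ddAvAdd
ddAAAdd
ddAAddd
ddddddd
ddddddd
gen 14: ddddddd
ddddddd
ddAAddd
dd<AAdd
ddAAAdd
ddAAddd
ddddddd
ddddddd
gen 15: ddddddd
ddddddd
ddAAddd
dddAAdd
ddvAAdd
ddAAddd
ddddddd
ddddddd
gen 16: ddddddd
ddddddd
ddAAddd
dddAAdd
ddd>Add
ddAAddd
ddddddd
ddddddd
gen 17: ddddddd
ddddddd
ddAAddd
ddd^Add
ddddAdd
ddAAddd
ddddddd
ddddddd
gen 18: ddddddd
ddddddd
ddAAddd
dd<dAdd
ddddAdd
ddAAddd
ddddddd
ddddddd
gen 19: ddddddd
ddddddd
dd^Addd
ddAdAdd
ddddAdd
ddAAddd
ddddddd
ddddddd
gen 20: ddddddd
ddddddd
d<dAddd
ddAdAdd
ddddAdd
ddAAddd
ddddddd
ddddddd
gen 21: ddddddd
d^ddddd
dAdAddd
ddAdAdd
ddddAdd
ddAAddd
ddddddd
ddddddd
gen 22: ddddddd
dA>dddd
dAdAddd
ddAdAdd
ddddAdd
ddAAddd
ddddddd
ddddddd
gen 23: ddddddd
dAAdddd
dAvAddd
ddAdAdd
ddddAdd
ddAAddd
ddddddd
ddddddd
gen 24: ddddddd
dAAdddd
d<AAddd
ddAdAdd
ddddAdd
ddAAddd
ddddddd
ddddddd
gen 25: ddddddd
dAAdddd
ddAAddd
dvAdAdd
ddddAdd
ddAAddd
ddddddd
ddddddd
gen 26: ddddddd
dAAdddd
ddAAddd
<AAdAdd
ddddAdd
ddAAddd
ddddddd
ddddddd
gen 27: ddddddd
dAAdddd
^dAAddd
AAAdAdd
ddddAdd
ddAAddd
ddddddd
ddddddd
gen 28: ddddddd
dAAdddd
A>AAddd
AAAdAdd
ddddAdd
ddAAddd
ddddddd
ddddddd
gen 29: ddddddd
dAAdddd
AAAAddd
AvAdAdd
ddddAdd
ddAAddd
ddddddd
ddddddd
gen 30: ddddddd
dAAdddd
AAAAddd
Ad>dAdd
ddddAdd
ddAAddd
ddddddd
ddddddd
gen 31: ddddddd
dAAdddd
AA^Addd
AdddAdd
ddddAdd
ddAAddd
ddddddd
ddddddd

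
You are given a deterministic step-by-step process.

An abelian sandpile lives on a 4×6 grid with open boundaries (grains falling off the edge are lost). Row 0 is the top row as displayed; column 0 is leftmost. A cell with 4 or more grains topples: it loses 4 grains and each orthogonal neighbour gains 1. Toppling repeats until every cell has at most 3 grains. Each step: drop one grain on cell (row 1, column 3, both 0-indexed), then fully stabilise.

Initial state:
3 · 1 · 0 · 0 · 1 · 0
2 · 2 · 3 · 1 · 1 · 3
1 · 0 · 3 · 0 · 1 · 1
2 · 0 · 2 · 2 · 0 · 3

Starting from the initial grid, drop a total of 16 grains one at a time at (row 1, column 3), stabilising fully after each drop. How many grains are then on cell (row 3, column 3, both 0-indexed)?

gen 0: 3 · 1 · 0 · 0 · 1 · 0
2 · 2 · 3 · 1 · 1 · 3
1 · 0 · 3 · 0 · 1 · 1
2 · 0 · 2 · 2 · 0 · 3
gen 1: 3 · 1 · 0 · 0 · 1 · 0
2 · 2 · 3 · 2 · 1 · 3
1 · 0 · 3 · 0 · 1 · 1
2 · 0 · 2 · 2 · 0 · 3
gen 2: 3 · 1 · 0 · 0 · 1 · 0
2 · 2 · 3 · 3 · 1 · 3
1 · 0 · 3 · 0 · 1 · 1
2 · 0 · 2 · 2 · 0 · 3
gen 3: 3 · 1 · 1 · 1 · 1 · 0
2 · 3 · 1 · 1 · 2 · 3
1 · 1 · 0 · 2 · 1 · 1
2 · 0 · 3 · 2 · 0 · 3
gen 4: 3 · 1 · 1 · 1 · 1 · 0
2 · 3 · 1 · 2 · 2 · 3
1 · 1 · 0 · 2 · 1 · 1
2 · 0 · 3 · 2 · 0 · 3
gen 5: 3 · 1 · 1 · 1 · 1 · 0
2 · 3 · 1 · 3 · 2 · 3
1 · 1 · 0 · 2 · 1 · 1
2 · 0 · 3 · 2 · 0 · 3
gen 6: 3 · 1 · 1 · 2 · 1 · 0
2 · 3 · 2 · 0 · 3 · 3
1 · 1 · 0 · 3 · 1 · 1
2 · 0 · 3 · 2 · 0 · 3
gen 7: 3 · 1 · 1 · 2 · 1 · 0
2 · 3 · 2 · 1 · 3 · 3
1 · 1 · 0 · 3 · 1 · 1
2 · 0 · 3 · 2 · 0 · 3
gen 8: 3 · 1 · 1 · 2 · 1 · 0
2 · 3 · 2 · 2 · 3 · 3
1 · 1 · 0 · 3 · 1 · 1
2 · 0 · 3 · 2 · 0 · 3
gen 9: 3 · 1 · 1 · 2 · 1 · 0
2 · 3 · 2 · 3 · 3 · 3
1 · 1 · 0 · 3 · 1 · 1
2 · 0 · 3 · 2 · 0 · 3
gen 10: 3 · 1 · 1 · 3 · 2 · 1
2 · 3 · 3 · 2 · 1 · 0
1 · 1 · 1 · 0 · 3 · 2
2 · 0 · 3 · 3 · 0 · 3
gen 11: 3 · 1 · 1 · 3 · 2 · 1
2 · 3 · 3 · 3 · 1 · 0
1 · 1 · 1 · 0 · 3 · 2
2 · 0 · 3 · 3 · 0 · 3
gen 12: 3 · 2 · 3 · 0 · 3 · 1
3 · 0 · 1 · 2 · 2 · 0
1 · 2 · 2 · 1 · 3 · 2
2 · 0 · 3 · 3 · 0 · 3
gen 13: 3 · 2 · 3 · 0 · 3 · 1
3 · 0 · 1 · 3 · 2 · 0
1 · 2 · 2 · 1 · 3 · 2
2 · 0 · 3 · 3 · 0 · 3
gen 14: 3 · 2 · 3 · 1 · 3 · 1
3 · 0 · 2 · 0 · 3 · 0
1 · 2 · 2 · 2 · 3 · 2
2 · 0 · 3 · 3 · 0 · 3
gen 15: 3 · 2 · 3 · 1 · 3 · 1
3 · 0 · 2 · 1 · 3 · 0
1 · 2 · 2 · 2 · 3 · 2
2 · 0 · 3 · 3 · 0 · 3
gen 16: 3 · 2 · 3 · 1 · 3 · 1
3 · 0 · 2 · 2 · 3 · 0
1 · 2 · 2 · 2 · 3 · 2
2 · 0 · 3 · 3 · 0 · 3

3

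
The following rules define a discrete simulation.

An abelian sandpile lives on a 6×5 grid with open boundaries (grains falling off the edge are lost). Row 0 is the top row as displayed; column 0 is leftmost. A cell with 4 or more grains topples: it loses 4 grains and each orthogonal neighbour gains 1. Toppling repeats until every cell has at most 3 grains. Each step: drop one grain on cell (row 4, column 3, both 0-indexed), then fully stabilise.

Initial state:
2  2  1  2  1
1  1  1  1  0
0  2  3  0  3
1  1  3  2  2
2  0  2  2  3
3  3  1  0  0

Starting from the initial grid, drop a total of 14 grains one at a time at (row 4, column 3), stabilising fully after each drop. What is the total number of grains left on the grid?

[0] 2  2  1  2  1
1  1  1  1  0
0  2  3  0  3
1  1  3  2  2
2  0  2  2  3
3  3  1  0  0
[1] 2  2  1  2  1
1  1  1  1  0
0  2  3  0  3
1  1  3  2  2
2  0  2  3  3
3  3  1  0  0
[2] 2  2  1  2  1
1  1  1  1  0
0  2  3  0  3
1  1  3  3  3
2  0  3  1  0
3  3  1  1  1
[3] 2  2  1  2  1
1  1  1  1  0
0  2  3  0  3
1  1  3  3  3
2  0  3  2  0
3  3  1  1  1
[4] 2  2  1  2  1
1  1  1  1  0
0  2  3  0  3
1  1  3  3  3
2  0  3  3  0
3  3  1  1  1
[5] 2  2  1  2  1
1  1  2  1  1
0  3  0  3  0
1  2  2  2  1
2  1  1  2  2
3  3  2  2  1
[6] 2  2  1  2  1
1  1  2  1  1
0  3  0  3  0
1  2  2  2  1
2  1  1  3  2
3  3  2  2  1
[7] 2  2  1  2  1
1  1  2  1  1
0  3  0  3  0
1  2  2  3  1
2  1  2  0  3
3  3  2  3  1
[8] 2  2  1  2  1
1  1  2  1  1
0  3  0  3  0
1  2  2  3  1
2  1  2  1  3
3  3  2  3  1
[9] 2  2  1  2  1
1  1  2  1  1
0  3  0  3  0
1  2  2  3  1
2  1  2  2  3
3  3  2  3  1
[10] 2  2  1  2  1
1  1  2  1  1
0  3  0  3  0
1  2  2  3  1
2  1  2  3  3
3  3  2  3  1
[11] 2  2  1  2  1
1  1  2  2  1
0  3  1  0  1
1  2  3  1  3
2  1  3  3  0
3  3  3  0  3
[12] 2  2  1  2  1
1  1  2  2  1
0  3  2  0  1
1  3  0  3  3
3  3  2  1  1
0  1  1  2  3
[13] 2  2  1  2  1
1  1  2  2  1
0  3  2  0  1
1  3  0  3  3
3  3  2  2  1
0  1  1  2  3
[14] 2  2  1  2  1
1  1  2  2  1
0  3  2  0  1
1  3  0  3  3
3  3  2  3  1
0  1  1  2  3

50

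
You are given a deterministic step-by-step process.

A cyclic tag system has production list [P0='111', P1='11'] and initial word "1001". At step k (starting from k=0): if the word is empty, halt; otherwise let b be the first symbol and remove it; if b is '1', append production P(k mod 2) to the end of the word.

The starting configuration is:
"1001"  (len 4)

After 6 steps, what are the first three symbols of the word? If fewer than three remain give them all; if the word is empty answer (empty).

111

0) "1001"  (len 4)
1) "001111"  (len 6)
2) "01111"  (len 5)
3) "1111"  (len 4)
4) "11111"  (len 5)
5) "1111111"  (len 7)
6) "11111111"  (len 8)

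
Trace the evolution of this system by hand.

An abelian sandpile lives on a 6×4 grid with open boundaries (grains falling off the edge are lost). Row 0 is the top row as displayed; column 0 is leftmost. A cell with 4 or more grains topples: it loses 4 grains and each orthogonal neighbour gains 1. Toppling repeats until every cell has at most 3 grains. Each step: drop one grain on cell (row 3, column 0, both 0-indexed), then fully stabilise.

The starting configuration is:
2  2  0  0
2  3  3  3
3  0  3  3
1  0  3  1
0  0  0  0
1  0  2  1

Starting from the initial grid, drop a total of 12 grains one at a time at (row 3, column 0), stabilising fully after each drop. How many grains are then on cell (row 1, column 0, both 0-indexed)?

k=0  2  2  0  0
2  3  3  3
3  0  3  3
1  0  3  1
0  0  0  0
1  0  2  1
k=1  2  2  0  0
2  3  3  3
3  0  3  3
2  0  3  1
0  0  0  0
1  0  2  1
k=2  2  2  0  0
2  3  3  3
3  0  3  3
3  0  3  1
0  0  0  0
1  0  2  1
k=3  2  2  0  0
3  3  3  3
0  1  3  3
1  1  3  1
1  0  0  0
1  0  2  1
k=4  2  2  0  0
3  3  3  3
0  1  3  3
2  1  3  1
1  0  0  0
1  0  2  1
k=5  2  2  0  0
3  3  3  3
0  1  3  3
3  1  3  1
1  0  0  0
1  0  2  1
k=6  2  2  0  0
3  3  3  3
1  1  3  3
0  2  3  1
2  0  0  0
1  0  2  1
k=7  2  2  0  0
3  3  3  3
1  1  3  3
1  2  3  1
2  0  0  0
1  0  2  1
k=8  2  2  0  0
3  3  3  3
1  1  3  3
2  2  3  1
2  0  0  0
1  0  2  1
k=9  2  2  0  0
3  3  3  3
1  1  3  3
3  2  3  1
2  0  0  0
1  0  2  1
k=10  2  2  0  0
3  3  3  3
2  1  3  3
0  3  3  1
3  0  0  0
1  0  2  1
k=11  2  2  0  0
3  3  3  3
2  1  3  3
1  3  3  1
3  0  0  0
1  0  2  1
k=12  2  2  0  0
3  3  3  3
2  1  3  3
2  3  3  1
3  0  0  0
1  0  2  1

3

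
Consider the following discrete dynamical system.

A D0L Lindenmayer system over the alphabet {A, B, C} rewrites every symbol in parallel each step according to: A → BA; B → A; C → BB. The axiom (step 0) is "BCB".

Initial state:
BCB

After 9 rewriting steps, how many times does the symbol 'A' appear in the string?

gen 0: BCB
gen 1: ABBA
gen 2: BAAABA
gen 3: ABABABAABA
gen 4: BAABAABAABABAABA
gen 5: ABABAABABAABABAABAABABAABA
gen 6: BAABAABABAABAABABAABAABABAABABAABAABABAABA
gen 7: ABABAABABAABAABABAABABAABAABABAABABAABAABABAABAABABAABABAABAABABAABA
gen 8: BAABAABABAABAABABAABABAABAABABAABAABABAABABAABAABABAABAABABAABABAABAABABAABABAABAABABAABAABABAABABAABAABABAABA
gen 9: ABABAABABAABAABABAABABAABAABABAABAABABAABABAABAABABAABABAA…ABAABABAABABAABAABABAABABAABAABABAABAABABAABABAABAABABAABA  (len 178)

110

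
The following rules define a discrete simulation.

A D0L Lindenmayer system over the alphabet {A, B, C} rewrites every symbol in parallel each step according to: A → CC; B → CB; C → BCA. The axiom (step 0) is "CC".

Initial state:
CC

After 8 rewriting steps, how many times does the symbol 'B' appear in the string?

t=0: CC
t=1: BCABCA
t=2: CBBCACCCBBCACC
t=3: BCACBCBBCACCBCABCABCACBCBBCACCBCABCA
t=4: CBBCACCBCACBBCACBCBBCACCBCABCACBBCACCCBBCACCCBBCACCBCACBBCACBCBBCACCBCABCACBBCACCCBBCACC
t=5: BCACBCBBCACCBCABCACBBCACCBCACBCBBCACCBCACBBCACBCBBCACCBCAB…CCBCABCACBBCACCCBBCACCBCACBCBBCACCBCABCABCACBCBBCACCBCABCA  (len 220)
t=6: CBBCACCBCACBBCACBCBBCACCBCABCACBBCACCCBBCACCBCACBCBBCACCBC…CBBCACCCBBCACCCBBCACCBCACBBCACBCBBCACCBCABCACBBCACCCBBCACC  (len 544)
t=7: BCACBCBBCACCBCABCACBBCACCBCACBCBBCACCBCACBBCACBCBBCACCBCAB…CCBCABCACBBCACCCBBCACCBCACBCBBCACCBCABCABCACBCBBCACCBCABCA  (len 1352)
t=8: CBBCACCBCACBBCACBCBBCACCBCABCACBBCACCCBBCACCBCACBCBBCACCBC…CBBCACCCBBCACCCBBCACCBCACBBCACBCBBCACCBCABCACBBCACCCBBCACC  (len 3352)

1088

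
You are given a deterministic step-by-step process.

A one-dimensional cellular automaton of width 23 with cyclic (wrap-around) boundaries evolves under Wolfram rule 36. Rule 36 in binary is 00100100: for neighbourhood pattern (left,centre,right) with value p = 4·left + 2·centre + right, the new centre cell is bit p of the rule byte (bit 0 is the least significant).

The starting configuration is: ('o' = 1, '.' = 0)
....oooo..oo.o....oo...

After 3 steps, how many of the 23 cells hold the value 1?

[0] ....oooo..oo.o....oo...
[1] ............oo.........
[2] .......................
[3] .......................

0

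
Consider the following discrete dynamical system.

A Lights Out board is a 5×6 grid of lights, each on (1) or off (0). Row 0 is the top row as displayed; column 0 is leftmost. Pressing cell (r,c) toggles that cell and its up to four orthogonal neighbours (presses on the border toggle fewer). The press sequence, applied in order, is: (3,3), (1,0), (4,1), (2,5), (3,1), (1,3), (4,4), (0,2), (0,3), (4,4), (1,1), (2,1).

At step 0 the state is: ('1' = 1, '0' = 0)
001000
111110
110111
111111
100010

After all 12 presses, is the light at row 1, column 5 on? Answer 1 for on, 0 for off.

1

step 0: 001000
111110
110111
111111
100010
step 1: 001000
111110
110011
110001
100110
step 2: 101000
001110
010011
110001
100110
step 3: 101000
001110
010011
100001
011110
step 4: 101000
001111
010000
100000
011110
step 5: 101000
001111
000000
011000
001110
step 6: 101100
000001
000100
011000
001110
step 7: 101100
000001
000100
011010
001001
step 8: 110000
001001
000100
011010
001001
step 9: 111110
001101
000100
011010
001001
step 10: 111110
001101
000100
011000
001110
step 11: 101110
110101
010100
011000
001110
step 12: 101110
100101
101100
001000
001110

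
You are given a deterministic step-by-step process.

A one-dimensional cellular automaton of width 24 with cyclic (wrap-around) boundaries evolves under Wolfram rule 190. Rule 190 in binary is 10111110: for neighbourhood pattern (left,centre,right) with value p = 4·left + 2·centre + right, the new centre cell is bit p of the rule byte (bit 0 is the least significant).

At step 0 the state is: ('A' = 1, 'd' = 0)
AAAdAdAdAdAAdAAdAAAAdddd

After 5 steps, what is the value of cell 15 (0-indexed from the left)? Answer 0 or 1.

0

0) AAAdAdAdAdAAdAAdAAAAdddd
1) AAdAAAAAAAAdAAdAAAAdAddA
2) AdAAAAAAAAdAAdAAAAdAAAAA
3) dAAAAAAAAdAAdAAAAdAAAAAA
4) AAAAAAAAdAAdAAAAdAAAAAAd
5) AAAAAAAdAAdAAAAdAAAAAAdA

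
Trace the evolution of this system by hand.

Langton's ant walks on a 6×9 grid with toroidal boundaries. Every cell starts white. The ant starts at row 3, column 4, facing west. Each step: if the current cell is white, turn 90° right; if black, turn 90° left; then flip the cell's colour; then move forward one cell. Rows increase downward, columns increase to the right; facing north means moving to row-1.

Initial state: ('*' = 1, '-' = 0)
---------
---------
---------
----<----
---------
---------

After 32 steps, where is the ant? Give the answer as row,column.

gen 0: ---------
---------
---------
----<----
---------
---------
gen 1: ---------
---------
----^----
----*----
---------
---------
gen 2: ---------
---------
----*>---
----*----
---------
---------
gen 3: ---------
---------
----**---
----*v---
---------
---------
gen 4: ---------
---------
----**---
----<*---
---------
---------
gen 5: ---------
---------
----**---
-----*---
----v----
---------
gen 6: ---------
---------
----**---
-----*---
---<*----
---------
gen 7: ---------
---------
----**---
---^-*---
---**----
---------
gen 8: ---------
---------
----**---
---*>*---
---**----
---------
gen 9: ---------
---------
----**---
---***---
---*v----
---------
gen 10: ---------
---------
----**---
---***---
---*->---
---------
gen 11: ---------
---------
----**---
---***---
---*-*---
-----v---
gen 12: ---------
---------
----**---
---***---
---*-*---
----<*---
gen 13: ---------
---------
----**---
---***---
---*^*---
----**---
gen 14: ---------
---------
----**---
---***---
---**>---
----**---
gen 15: ---------
---------
----**---
---**^---
---**----
----**---
gen 16: ---------
---------
----**---
---*<----
---**----
----**---
gen 17: ---------
---------
----**---
---*-----
---*v----
----**---
gen 18: ---------
---------
----**---
---*-----
---*->---
----**---
gen 19: ---------
---------
----**---
---*-----
---*-*---
----*v---
gen 20: ---------
---------
----**---
---*-----
---*-*---
----*->--
gen 21: ------v--
---------
----**---
---*-----
---*-*---
----*-*--
gen 22: -----<*--
---------
----**---
---*-----
---*-*---
----*-*--
gen 23: -----**--
---------
----**---
---*-----
---*-*---
----*^*--
gen 24: -----**--
---------
----**---
---*-----
---*-*---
----**>--
gen 25: -----**--
---------
----**---
---*-----
---*-*^--
----**---
gen 26: -----**--
---------
----**---
---*-----
---*-**>-
----**---
gen 27: -----**--
---------
----**---
---*-----
---*-***-
----**-v-
gen 28: -----**--
---------
----**---
---*-----
---*-***-
----**<*-
gen 29: -----**--
---------
----**---
---*-----
---*-*^*-
----****-
gen 30: -----**--
---------
----**---
---*-----
---*-<-*-
----****-
gen 31: -----**--
---------
----**---
---*-----
---*---*-
----*v**-
gen 32: -----**--
---------
----**---
---*-----
---*---*-
----*->*-

5,6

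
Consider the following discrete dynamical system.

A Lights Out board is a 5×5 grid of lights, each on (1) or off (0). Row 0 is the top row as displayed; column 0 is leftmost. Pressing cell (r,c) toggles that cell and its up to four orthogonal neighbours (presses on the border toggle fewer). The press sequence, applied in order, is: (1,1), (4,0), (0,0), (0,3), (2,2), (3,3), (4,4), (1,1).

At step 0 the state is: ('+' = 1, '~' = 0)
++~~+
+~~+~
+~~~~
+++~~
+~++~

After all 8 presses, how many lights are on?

13

t=0: ++~~+
+~~+~
+~~~~
+++~~
+~++~
t=1: +~~~+
~+++~
++~~~
+++~~
+~++~
t=2: +~~~+
~+++~
++~~~
~++~~
~+++~
t=3: ~+~~+
++++~
++~~~
~++~~
~+++~
t=4: ~+++~
+++~~
++~~~
~++~~
~+++~
t=5: ~+++~
++~~~
+~++~
~+~~~
~+++~
t=6: ~+++~
++~~~
+~+~~
~++++
~++~~
t=7: ~+++~
++~~~
+~+~~
~+++~
~++++
t=8: ~~++~
~~+~~
+++~~
~+++~
~++++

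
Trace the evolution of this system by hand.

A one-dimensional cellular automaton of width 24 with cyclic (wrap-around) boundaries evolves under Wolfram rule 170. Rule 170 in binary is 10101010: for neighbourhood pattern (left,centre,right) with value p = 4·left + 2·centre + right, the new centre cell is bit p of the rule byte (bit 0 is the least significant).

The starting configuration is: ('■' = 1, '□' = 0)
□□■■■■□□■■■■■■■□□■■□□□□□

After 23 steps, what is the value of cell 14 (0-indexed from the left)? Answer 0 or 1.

1

gen 0: □□■■■■□□■■■■■■■□□■■□□□□□
gen 1: □■■■■□□■■■■■■■□□■■□□□□□□
gen 2: ■■■■□□■■■■■■■□□■■□□□□□□□
gen 3: ■■■□□■■■■■■■□□■■□□□□□□□■
gen 4: ■■□□■■■■■■■□□■■□□□□□□□■■
gen 5: ■□□■■■■■■■□□■■□□□□□□□■■■
gen 6: □□■■■■■■■□□■■□□□□□□□■■■■
gen 7: □■■■■■■■□□■■□□□□□□□■■■■□
gen 8: ■■■■■■■□□■■□□□□□□□■■■■□□
gen 9: ■■■■■■□□■■□□□□□□□■■■■□□■
gen 10: ■■■■■□□■■□□□□□□□■■■■□□■■
gen 11: ■■■■□□■■□□□□□□□■■■■□□■■■
gen 12: ■■■□□■■□□□□□□□■■■■□□■■■■
gen 13: ■■□□■■□□□□□□□■■■■□□■■■■■
gen 14: ■□□■■□□□□□□□■■■■□□■■■■■■
gen 15: □□■■□□□□□□□■■■■□□■■■■■■■
gen 16: □■■□□□□□□□■■■■□□■■■■■■■□
gen 17: ■■□□□□□□□■■■■□□■■■■■■■□□
gen 18: ■□□□□□□□■■■■□□■■■■■■■□□■
gen 19: □□□□□□□■■■■□□■■■■■■■□□■■
gen 20: □□□□□□■■■■□□■■■■■■■□□■■□
gen 21: □□□□□■■■■□□■■■■■■■□□■■□□
gen 22: □□□□■■■■□□■■■■■■■□□■■□□□
gen 23: □□□■■■■□□■■■■■■■□□■■□□□□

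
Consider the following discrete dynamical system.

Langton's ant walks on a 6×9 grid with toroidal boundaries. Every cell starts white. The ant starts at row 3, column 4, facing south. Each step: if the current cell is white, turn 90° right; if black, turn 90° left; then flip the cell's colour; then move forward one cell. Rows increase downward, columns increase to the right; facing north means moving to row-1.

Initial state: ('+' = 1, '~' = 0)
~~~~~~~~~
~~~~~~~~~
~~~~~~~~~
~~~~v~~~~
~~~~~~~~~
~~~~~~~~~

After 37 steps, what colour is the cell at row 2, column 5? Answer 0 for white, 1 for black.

t=0: ~~~~~~~~~
~~~~~~~~~
~~~~~~~~~
~~~~v~~~~
~~~~~~~~~
~~~~~~~~~
t=1: ~~~~~~~~~
~~~~~~~~~
~~~~~~~~~
~~~<+~~~~
~~~~~~~~~
~~~~~~~~~
t=2: ~~~~~~~~~
~~~~~~~~~
~~~^~~~~~
~~~++~~~~
~~~~~~~~~
~~~~~~~~~
t=3: ~~~~~~~~~
~~~~~~~~~
~~~+>~~~~
~~~++~~~~
~~~~~~~~~
~~~~~~~~~
t=4: ~~~~~~~~~
~~~~~~~~~
~~~++~~~~
~~~+v~~~~
~~~~~~~~~
~~~~~~~~~
t=5: ~~~~~~~~~
~~~~~~~~~
~~~++~~~~
~~~+~>~~~
~~~~~~~~~
~~~~~~~~~
t=6: ~~~~~~~~~
~~~~~~~~~
~~~++~~~~
~~~+~+~~~
~~~~~v~~~
~~~~~~~~~
t=7: ~~~~~~~~~
~~~~~~~~~
~~~++~~~~
~~~+~+~~~
~~~~<+~~~
~~~~~~~~~
t=8: ~~~~~~~~~
~~~~~~~~~
~~~++~~~~
~~~+^+~~~
~~~~++~~~
~~~~~~~~~
t=9: ~~~~~~~~~
~~~~~~~~~
~~~++~~~~
~~~++>~~~
~~~~++~~~
~~~~~~~~~
t=10: ~~~~~~~~~
~~~~~~~~~
~~~++^~~~
~~~++~~~~
~~~~++~~~
~~~~~~~~~
t=11: ~~~~~~~~~
~~~~~~~~~
~~~+++>~~
~~~++~~~~
~~~~++~~~
~~~~~~~~~
t=12: ~~~~~~~~~
~~~~~~~~~
~~~++++~~
~~~++~v~~
~~~~++~~~
~~~~~~~~~
t=13: ~~~~~~~~~
~~~~~~~~~
~~~++++~~
~~~++<+~~
~~~~++~~~
~~~~~~~~~
t=14: ~~~~~~~~~
~~~~~~~~~
~~~++^+~~
~~~++++~~
~~~~++~~~
~~~~~~~~~
t=15: ~~~~~~~~~
~~~~~~~~~
~~~+<~+~~
~~~++++~~
~~~~++~~~
~~~~~~~~~
t=16: ~~~~~~~~~
~~~~~~~~~
~~~+~~+~~
~~~+v++~~
~~~~++~~~
~~~~~~~~~
t=17: ~~~~~~~~~
~~~~~~~~~
~~~+~~+~~
~~~+~>+~~
~~~~++~~~
~~~~~~~~~
t=18: ~~~~~~~~~
~~~~~~~~~
~~~+~^+~~
~~~+~~+~~
~~~~++~~~
~~~~~~~~~
t=19: ~~~~~~~~~
~~~~~~~~~
~~~+~+>~~
~~~+~~+~~
~~~~++~~~
~~~~~~~~~
t=20: ~~~~~~~~~
~~~~~~^~~
~~~+~+~~~
~~~+~~+~~
~~~~++~~~
~~~~~~~~~
t=21: ~~~~~~~~~
~~~~~~+>~
~~~+~+~~~
~~~+~~+~~
~~~~++~~~
~~~~~~~~~
t=22: ~~~~~~~~~
~~~~~~++~
~~~+~+~v~
~~~+~~+~~
~~~~++~~~
~~~~~~~~~
t=23: ~~~~~~~~~
~~~~~~++~
~~~+~+<+~
~~~+~~+~~
~~~~++~~~
~~~~~~~~~
t=24: ~~~~~~~~~
~~~~~~^+~
~~~+~+++~
~~~+~~+~~
~~~~++~~~
~~~~~~~~~
t=25: ~~~~~~~~~
~~~~~<~+~
~~~+~+++~
~~~+~~+~~
~~~~++~~~
~~~~~~~~~
t=26: ~~~~~^~~~
~~~~~+~+~
~~~+~+++~
~~~+~~+~~
~~~~++~~~
~~~~~~~~~
t=27: ~~~~~+>~~
~~~~~+~+~
~~~+~+++~
~~~+~~+~~
~~~~++~~~
~~~~~~~~~
t=28: ~~~~~++~~
~~~~~+v+~
~~~+~+++~
~~~+~~+~~
~~~~++~~~
~~~~~~~~~
t=29: ~~~~~++~~
~~~~~<++~
~~~+~+++~
~~~+~~+~~
~~~~++~~~
~~~~~~~~~
t=30: ~~~~~++~~
~~~~~~++~
~~~+~v++~
~~~+~~+~~
~~~~++~~~
~~~~~~~~~
t=31: ~~~~~++~~
~~~~~~++~
~~~+~~>+~
~~~+~~+~~
~~~~++~~~
~~~~~~~~~
t=32: ~~~~~++~~
~~~~~~^+~
~~~+~~~+~
~~~+~~+~~
~~~~++~~~
~~~~~~~~~
t=33: ~~~~~++~~
~~~~~<~+~
~~~+~~~+~
~~~+~~+~~
~~~~++~~~
~~~~~~~~~
t=34: ~~~~~^+~~
~~~~~+~+~
~~~+~~~+~
~~~+~~+~~
~~~~++~~~
~~~~~~~~~
t=35: ~~~~<~+~~
~~~~~+~+~
~~~+~~~+~
~~~+~~+~~
~~~~++~~~
~~~~~~~~~
t=36: ~~~~+~+~~
~~~~~+~+~
~~~+~~~+~
~~~+~~+~~
~~~~++~~~
~~~~^~~~~
t=37: ~~~~+~+~~
~~~~~+~+~
~~~+~~~+~
~~~+~~+~~
~~~~++~~~
~~~~+>~~~

0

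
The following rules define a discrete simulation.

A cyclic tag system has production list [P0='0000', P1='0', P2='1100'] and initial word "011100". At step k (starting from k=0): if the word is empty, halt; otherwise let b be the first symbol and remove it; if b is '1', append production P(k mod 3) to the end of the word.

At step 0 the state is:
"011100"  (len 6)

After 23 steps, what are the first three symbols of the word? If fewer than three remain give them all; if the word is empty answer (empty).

000

[0] "011100"  (len 6)
[1] "11100"  (len 5)
[2] "11000"  (len 5)
[3] "10001100"  (len 8)
[4] "00011000000"  (len 11)
[5] "0011000000"  (len 10)
[6] "011000000"  (len 9)
[7] "11000000"  (len 8)
[8] "10000000"  (len 8)
[9] "00000001100"  (len 11)
[10] "0000001100"  (len 10)
[11] "000001100"  (len 9)
[12] "00001100"  (len 8)
[13] "0001100"  (len 7)
[14] "001100"  (len 6)
[15] "01100"  (len 5)
[16] "1100"  (len 4)
[17] "1000"  (len 4)
[18] "0001100"  (len 7)
[19] "001100"  (len 6)
[20] "01100"  (len 5)
[21] "1100"  (len 4)
[22] "1000000"  (len 7)
[23] "0000000"  (len 7)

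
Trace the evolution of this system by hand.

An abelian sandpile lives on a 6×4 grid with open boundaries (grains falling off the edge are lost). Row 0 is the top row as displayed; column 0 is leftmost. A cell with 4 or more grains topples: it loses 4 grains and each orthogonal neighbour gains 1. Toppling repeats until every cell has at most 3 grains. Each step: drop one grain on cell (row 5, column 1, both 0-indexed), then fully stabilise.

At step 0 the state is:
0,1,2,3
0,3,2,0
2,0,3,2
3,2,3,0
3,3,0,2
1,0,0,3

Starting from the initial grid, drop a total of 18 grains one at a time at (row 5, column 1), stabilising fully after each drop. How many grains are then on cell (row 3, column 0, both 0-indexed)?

step 0: 0,1,2,3
0,3,2,0
2,0,3,2
3,2,3,0
3,3,0,2
1,0,0,3
step 1: 0,1,2,3
0,3,2,0
2,0,3,2
3,2,3,0
3,3,0,2
1,1,0,3
step 2: 0,1,2,3
0,3,2,0
2,0,3,2
3,2,3,0
3,3,0,2
1,2,0,3
step 3: 0,1,2,3
0,3,2,0
2,0,3,2
3,2,3,0
3,3,0,2
1,3,0,3
step 4: 0,1,2,3
0,3,3,0
3,2,0,3
1,1,1,1
1,2,2,2
3,1,1,3
step 5: 0,1,2,3
0,3,3,0
3,2,0,3
1,1,1,1
1,2,2,2
3,2,1,3
step 6: 0,1,2,3
0,3,3,0
3,2,0,3
1,1,1,1
1,2,2,2
3,3,1,3
step 7: 0,1,2,3
0,3,3,0
3,2,0,3
1,1,1,1
2,3,2,2
0,1,2,3
step 8: 0,1,2,3
0,3,3,0
3,2,0,3
1,1,1,1
2,3,2,2
0,2,2,3
step 9: 0,1,2,3
0,3,3,0
3,2,0,3
1,1,1,1
2,3,2,2
0,3,2,3
step 10: 0,1,2,3
0,3,3,0
3,2,0,3
1,2,1,1
3,0,3,2
1,1,3,3
step 11: 0,1,2,3
0,3,3,0
3,2,0,3
1,2,1,1
3,0,3,2
1,2,3,3
step 12: 0,1,2,3
0,3,3,0
3,2,0,3
1,2,1,1
3,0,3,2
1,3,3,3
step 13: 0,1,2,3
0,3,3,0
3,2,0,3
1,2,2,2
3,2,1,0
2,1,2,1
step 14: 0,1,2,3
0,3,3,0
3,2,0,3
1,2,2,2
3,2,1,0
2,2,2,1
step 15: 0,1,2,3
0,3,3,0
3,2,0,3
1,2,2,2
3,2,1,0
2,3,2,1
step 16: 0,1,2,3
0,3,3,0
3,2,0,3
1,2,2,2
3,3,1,0
3,0,3,1
step 17: 0,1,2,3
0,3,3,0
3,2,0,3
1,2,2,2
3,3,1,0
3,1,3,1
step 18: 0,1,2,3
0,3,3,0
3,2,0,3
1,2,2,2
3,3,1,0
3,2,3,1

1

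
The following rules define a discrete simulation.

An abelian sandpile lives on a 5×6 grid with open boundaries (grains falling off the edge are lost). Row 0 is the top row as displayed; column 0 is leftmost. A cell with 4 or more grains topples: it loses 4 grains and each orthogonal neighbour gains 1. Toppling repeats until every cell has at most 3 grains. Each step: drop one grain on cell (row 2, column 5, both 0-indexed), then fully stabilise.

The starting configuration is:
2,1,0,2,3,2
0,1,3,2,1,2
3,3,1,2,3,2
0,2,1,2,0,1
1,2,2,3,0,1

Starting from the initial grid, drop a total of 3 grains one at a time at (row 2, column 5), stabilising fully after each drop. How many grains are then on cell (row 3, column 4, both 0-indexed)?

gen 0: 2,1,0,2,3,2
0,1,3,2,1,2
3,3,1,2,3,2
0,2,1,2,0,1
1,2,2,3,0,1
gen 1: 2,1,0,2,3,2
0,1,3,2,1,2
3,3,1,2,3,3
0,2,1,2,0,1
1,2,2,3,0,1
gen 2: 2,1,0,2,3,2
0,1,3,2,2,3
3,3,1,3,0,1
0,2,1,2,1,2
1,2,2,3,0,1
gen 3: 2,1,0,2,3,2
0,1,3,2,2,3
3,3,1,3,0,2
0,2,1,2,1,2
1,2,2,3,0,1

1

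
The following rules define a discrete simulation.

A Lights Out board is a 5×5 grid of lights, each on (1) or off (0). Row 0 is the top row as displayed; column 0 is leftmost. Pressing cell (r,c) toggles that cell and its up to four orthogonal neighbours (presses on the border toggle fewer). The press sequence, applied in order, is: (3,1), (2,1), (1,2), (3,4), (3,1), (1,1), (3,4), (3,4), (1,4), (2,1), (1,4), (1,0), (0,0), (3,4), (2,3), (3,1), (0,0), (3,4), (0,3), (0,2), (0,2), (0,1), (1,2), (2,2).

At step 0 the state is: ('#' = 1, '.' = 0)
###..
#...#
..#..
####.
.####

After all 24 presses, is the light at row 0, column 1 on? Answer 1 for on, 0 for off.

t=0: ###..
#...#
..#..
####.
.####
t=1: ###..
#...#
.##..
...#.
..###
t=2: ###..
##..#
#....
.#.#.
..###
t=3: ##...
#.###
#.#..
.#.#.
..###
t=4: ##...
#.###
#.#.#
.#..#
..##.
t=5: ##...
#.###
###.#
#.#.#
.###.
t=6: #....
.#.##
#.#.#
#.#.#
.###.
t=7: #....
.#.##
#.#..
#.##.
.####
t=8: #....
.#.##
#.#.#
#.#.#
.###.
t=9: #...#
.#...
#.#..
#.#.#
.###.
t=10: #...#
.....
.#...
###.#
.###.
t=11: #....
...##
.#..#
###.#
.###.
t=12: .....
##.##
##..#
###.#
.###.
t=13: ##...
.#.##
##..#
###.#
.###.
t=14: ##...
.#.##
##...
####.
.####
t=15: ##...
.#..#
#####
###..
.####
t=16: ##...
.#..#
#.###
.....
..###
t=17: .....
##..#
#.###
.....
..###
t=18: .....
##..#
#.##.
...##
..##.
t=19: ..###
##.##
#.##.
...##
..##.
t=20: .#..#
#####
#.##.
...##
..##.
t=21: ..###
##.##
#.##.
...##
..##.
t=22: ##.##
#..##
#.##.
...##
..##.
t=23: #####
###.#
#..#.
...##
..##.
t=24: #####
##..#
###..
..###
..##.

1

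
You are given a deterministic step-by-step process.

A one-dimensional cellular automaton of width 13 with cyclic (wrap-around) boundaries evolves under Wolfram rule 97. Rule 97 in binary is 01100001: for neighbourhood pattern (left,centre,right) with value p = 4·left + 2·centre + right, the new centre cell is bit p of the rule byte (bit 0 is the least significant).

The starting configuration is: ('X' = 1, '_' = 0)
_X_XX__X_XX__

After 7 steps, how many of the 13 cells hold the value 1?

3

t=0: _X_XX__X_XX__
t=1: __X_X___X_X_X
t=2: ___X__X__X_X_
t=3: XX________X__
t=4: _X_XXXXXX____
t=5: __X_____X_XXX
t=6: ____XXX__X__X
t=7: _XX___X______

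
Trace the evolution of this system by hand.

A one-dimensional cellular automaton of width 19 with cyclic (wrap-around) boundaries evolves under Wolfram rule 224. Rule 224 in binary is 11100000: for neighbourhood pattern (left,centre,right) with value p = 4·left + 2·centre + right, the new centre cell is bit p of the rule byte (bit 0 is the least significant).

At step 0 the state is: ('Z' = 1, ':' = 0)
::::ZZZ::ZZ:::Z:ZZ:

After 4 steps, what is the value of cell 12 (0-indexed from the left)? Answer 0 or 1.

[0] ::::ZZZ::ZZ:::Z:ZZ:
[1] :::::ZZ:::Z::::Z:Z:
[2] ::::::Z:::::::::Z::
[3] :::::::::::::::::::
[4] :::::::::::::::::::

0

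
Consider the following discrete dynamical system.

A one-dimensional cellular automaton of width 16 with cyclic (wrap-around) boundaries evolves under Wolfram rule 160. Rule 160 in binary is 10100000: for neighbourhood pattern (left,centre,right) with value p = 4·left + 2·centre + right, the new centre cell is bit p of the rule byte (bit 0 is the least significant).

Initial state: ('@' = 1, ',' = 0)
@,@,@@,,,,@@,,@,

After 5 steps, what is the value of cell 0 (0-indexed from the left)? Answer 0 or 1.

k=0  @,@,@@,,,,@@,,@,
k=1  ,@,@,,,,,,,,,,,@
k=2  @,@,,,,,,,,,,,,,
k=3  ,@,,,,,,,,,,,,,,
k=4  ,,,,,,,,,,,,,,,,
k=5  ,,,,,,,,,,,,,,,,

0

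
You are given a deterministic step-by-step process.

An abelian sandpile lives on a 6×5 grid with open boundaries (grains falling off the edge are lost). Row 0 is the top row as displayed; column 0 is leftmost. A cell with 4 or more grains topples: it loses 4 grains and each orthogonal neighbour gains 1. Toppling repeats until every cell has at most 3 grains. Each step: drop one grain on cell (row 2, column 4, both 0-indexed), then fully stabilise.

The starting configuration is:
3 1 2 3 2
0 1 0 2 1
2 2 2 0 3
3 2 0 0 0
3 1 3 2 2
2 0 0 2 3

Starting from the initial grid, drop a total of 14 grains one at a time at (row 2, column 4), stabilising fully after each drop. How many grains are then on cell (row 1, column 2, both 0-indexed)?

[0] 3 1 2 3 2
0 1 0 2 1
2 2 2 0 3
3 2 0 0 0
3 1 3 2 2
2 0 0 2 3
[1] 3 1 2 3 2
0 1 0 2 2
2 2 2 1 0
3 2 0 0 1
3 1 3 2 2
2 0 0 2 3
[2] 3 1 2 3 2
0 1 0 2 2
2 2 2 1 1
3 2 0 0 1
3 1 3 2 2
2 0 0 2 3
[3] 3 1 2 3 2
0 1 0 2 2
2 2 2 1 2
3 2 0 0 1
3 1 3 2 2
2 0 0 2 3
[4] 3 1 2 3 2
0 1 0 2 2
2 2 2 1 3
3 2 0 0 1
3 1 3 2 2
2 0 0 2 3
[5] 3 1 2 3 2
0 1 0 2 3
2 2 2 2 0
3 2 0 0 2
3 1 3 2 2
2 0 0 2 3
[6] 3 1 2 3 2
0 1 0 2 3
2 2 2 2 1
3 2 0 0 2
3 1 3 2 2
2 0 0 2 3
[7] 3 1 2 3 2
0 1 0 2 3
2 2 2 2 2
3 2 0 0 2
3 1 3 2 2
2 0 0 2 3
[8] 3 1 2 3 2
0 1 0 2 3
2 2 2 2 3
3 2 0 0 2
3 1 3 2 2
2 0 0 2 3
[9] 3 1 2 3 3
0 1 0 3 0
2 2 2 3 1
3 2 0 0 3
3 1 3 2 2
2 0 0 2 3
[10] 3 1 2 3 3
0 1 0 3 0
2 2 2 3 2
3 2 0 0 3
3 1 3 2 2
2 0 0 2 3
[11] 3 1 2 3 3
0 1 0 3 0
2 2 2 3 3
3 2 0 0 3
3 1 3 2 2
2 0 0 2 3
[12] 3 1 3 1 0
0 1 1 1 3
2 2 3 1 2
3 2 0 2 0
3 1 3 2 3
2 0 0 2 3
[13] 3 1 3 1 0
0 1 1 1 3
2 2 3 1 3
3 2 0 2 0
3 1 3 2 3
2 0 0 2 3
[14] 3 1 3 1 1
0 1 1 2 0
2 2 3 2 1
3 2 0 2 1
3 1 3 2 3
2 0 0 2 3

1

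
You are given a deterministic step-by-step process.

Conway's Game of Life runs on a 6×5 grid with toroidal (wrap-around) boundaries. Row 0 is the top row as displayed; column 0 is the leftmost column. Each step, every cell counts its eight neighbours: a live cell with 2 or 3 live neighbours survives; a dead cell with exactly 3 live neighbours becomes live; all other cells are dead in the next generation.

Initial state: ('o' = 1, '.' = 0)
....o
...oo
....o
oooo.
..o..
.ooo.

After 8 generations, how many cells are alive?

6

0) ....o
...oo
....o
oooo.
..o..
.ooo.
1) o...o
o..oo
.o...
ooooo
o...o
.ooo.
2) .....
.o.o.
.....
..oo.
.....
.ooo.
3) .o.o.
.....
...o.
.....
.o...
..o..
4) ..o..
..o..
.....
.....
.....
.oo..
5) ..oo.
.....
.....
.....
.....
.oo..
6) .ooo.
.....
.....
.....
.....
.ooo.
7) .o.o.
..o..
.....
.....
..o..
.o.o.
8) .o.o.
..o..
.....
.....
..o..
.o.o.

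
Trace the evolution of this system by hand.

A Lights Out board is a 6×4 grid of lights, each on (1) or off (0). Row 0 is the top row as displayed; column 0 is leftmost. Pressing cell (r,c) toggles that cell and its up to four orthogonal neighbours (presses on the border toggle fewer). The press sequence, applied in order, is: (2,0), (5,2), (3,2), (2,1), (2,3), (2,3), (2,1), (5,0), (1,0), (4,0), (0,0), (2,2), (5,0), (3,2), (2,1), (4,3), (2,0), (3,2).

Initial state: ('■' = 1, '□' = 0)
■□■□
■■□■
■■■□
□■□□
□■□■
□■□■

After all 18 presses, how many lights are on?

17

[0] ■□■□
■■□■
■■■□
□■□□
□■□■
□■□■
[1] ■□■□
□■□■
□□■□
■■□□
□■□■
□■□■
[2] ■□■□
□■□■
□□■□
■■□□
□■■■
□□■□
[3] ■□■□
□■□■
□□□□
■□■■
□■□■
□□■□
[4] ■□■□
□□□■
■■■□
■■■■
□■□■
□□■□
[5] ■□■□
□□□□
■■□■
■■■□
□■□■
□□■□
[6] ■□■□
□□□■
■■■□
■■■■
□■□■
□□■□
[7] ■□■□
□■□■
□□□□
■□■■
□■□■
□□■□
[8] ■□■□
□■□■
□□□□
■□■■
■■□■
■■■□
[9] □□■□
■□□■
■□□□
■□■■
■■□■
■■■□
[10] □□■□
■□□■
■□□□
□□■■
□□□■
□■■□
[11] ■■■□
□□□■
■□□□
□□■■
□□□■
□■■□
[12] ■■■□
□□■■
■■■■
□□□■
□□□■
□■■□
[13] ■■■□
□□■■
■■■■
□□□■
■□□■
■□■□
[14] ■■■□
□□■■
■■□■
□■■□
■□■■
■□■□
[15] ■■■□
□■■■
□□■■
□□■□
■□■■
■□■□
[16] ■■■□
□■■■
□□■■
□□■■
■□□□
■□■■
[17] ■■■□
■■■■
■■■■
■□■■
■□□□
■□■■
[18] ■■■□
■■■■
■■□■
■■□□
■□■□
■□■■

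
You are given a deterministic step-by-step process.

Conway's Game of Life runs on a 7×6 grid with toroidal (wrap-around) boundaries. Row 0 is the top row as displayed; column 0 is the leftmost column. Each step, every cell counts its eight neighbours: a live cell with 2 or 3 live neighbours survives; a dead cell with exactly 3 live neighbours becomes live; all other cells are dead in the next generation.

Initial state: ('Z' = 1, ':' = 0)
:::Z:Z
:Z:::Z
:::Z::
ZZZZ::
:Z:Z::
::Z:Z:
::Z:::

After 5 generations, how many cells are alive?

[0] :::Z:Z
:Z:::Z
:::Z::
ZZZZ::
:Z:Z::
::Z:Z:
::Z:::
[1] Z:Z:Z:
Z:Z:::
:::ZZ:
ZZ:ZZ:
Z:::Z:
:ZZ:::
::Z:Z:
[2] ::Z:::
::Z:Z:
Z:::Z:
ZZZ:::
Z:::Z:
:ZZ::Z
::Z::Z
[3] :ZZ:::
:Z:::Z
Z:Z:::
Z::Z::
:::Z::
:ZZZZZ
Z:ZZ::
[4] :::Z::
::::::
Z:Z::Z
:ZZZ::
ZZ:::Z
ZZ:::Z
Z::::Z
[5] ::::::
::::::
Z:ZZ::
:::ZZ:
::::ZZ
::::Z:
:Z::ZZ

11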